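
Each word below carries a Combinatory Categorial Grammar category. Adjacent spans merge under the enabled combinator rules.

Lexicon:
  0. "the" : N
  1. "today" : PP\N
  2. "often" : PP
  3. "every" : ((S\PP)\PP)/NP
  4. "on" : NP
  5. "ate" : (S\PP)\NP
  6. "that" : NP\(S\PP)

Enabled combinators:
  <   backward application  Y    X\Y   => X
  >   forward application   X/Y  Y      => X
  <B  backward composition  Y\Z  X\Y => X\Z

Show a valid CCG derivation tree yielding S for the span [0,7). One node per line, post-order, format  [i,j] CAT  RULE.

[0,1] N  lex  "the"
[1,2] PP\N  lex  "today"
[0,2] PP  <  k=1
[2,3] PP  lex  "often"
[3,4] ((S\PP)\PP)/NP  lex  "every"
[4,5] NP  lex  "on"
[5,6] (S\PP)\NP  lex  "ate"
[4,6] S\PP  <  k=5
[6,7] NP\(S\PP)  lex  "that"
[4,7] NP  <  k=6
[3,7] (S\PP)\PP  >  k=4
[2,7] S\PP  <  k=3
[0,7] S  <  k=2

[0,7] S   <
  [0,2] PP   <
    [0,1] "the" : N
    [1,2] "today" : PP\N
  [2,7] S\PP   <
    [2,3] "often" : PP
    [3,7] (S\PP)\PP   >
      [3,4] "every" : ((S\PP)\PP)/NP
      [4,7] NP   <
        [4,6] S\PP   <
          [4,5] "on" : NP
          [5,6] "ate" : (S\PP)\NP
        [6,7] "that" : NP\(S\PP)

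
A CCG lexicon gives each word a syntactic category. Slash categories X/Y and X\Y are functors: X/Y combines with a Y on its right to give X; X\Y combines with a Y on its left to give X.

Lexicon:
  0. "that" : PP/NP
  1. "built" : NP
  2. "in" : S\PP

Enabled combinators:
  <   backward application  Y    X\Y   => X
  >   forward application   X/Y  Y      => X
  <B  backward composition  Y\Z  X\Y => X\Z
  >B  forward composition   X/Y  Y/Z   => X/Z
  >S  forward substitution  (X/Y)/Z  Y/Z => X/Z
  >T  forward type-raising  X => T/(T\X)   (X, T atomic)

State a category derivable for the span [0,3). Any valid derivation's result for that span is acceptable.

S

[0,3] S   <
  [0,2] PP   >
    [0,1] "that" : PP/NP
    [1,2] "built" : NP
  [2,3] "in" : S\PP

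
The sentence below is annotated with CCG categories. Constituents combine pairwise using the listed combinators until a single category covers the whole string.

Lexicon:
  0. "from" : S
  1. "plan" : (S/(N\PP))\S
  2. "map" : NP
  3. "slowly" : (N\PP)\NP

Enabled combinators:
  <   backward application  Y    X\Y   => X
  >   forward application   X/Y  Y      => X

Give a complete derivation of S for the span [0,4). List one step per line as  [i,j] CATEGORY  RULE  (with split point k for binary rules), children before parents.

[0,4] S   >
  [0,2] S/(N\PP)   <
    [0,1] "from" : S
    [1,2] "plan" : (S/(N\PP))\S
  [2,4] N\PP   <
    [2,3] "map" : NP
    [3,4] "slowly" : (N\PP)\NP

[0,1] S  lex  "from"
[1,2] (S/(N\PP))\S  lex  "plan"
[0,2] S/(N\PP)  <  k=1
[2,3] NP  lex  "map"
[3,4] (N\PP)\NP  lex  "slowly"
[2,4] N\PP  <  k=3
[0,4] S  >  k=2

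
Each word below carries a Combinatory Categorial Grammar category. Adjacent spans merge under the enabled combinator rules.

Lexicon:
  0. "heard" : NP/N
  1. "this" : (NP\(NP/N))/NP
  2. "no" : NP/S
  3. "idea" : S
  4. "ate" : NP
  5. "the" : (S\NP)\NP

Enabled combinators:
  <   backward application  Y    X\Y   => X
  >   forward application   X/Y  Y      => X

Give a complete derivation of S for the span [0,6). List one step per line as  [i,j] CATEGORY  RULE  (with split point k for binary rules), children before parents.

[0,6] S   <
  [0,4] NP   <
    [0,1] "heard" : NP/N
    [1,4] NP\(NP/N)   >
      [1,2] "this" : (NP\(NP/N))/NP
      [2,4] NP   >
        [2,3] "no" : NP/S
        [3,4] "idea" : S
  [4,6] S\NP   <
    [4,5] "ate" : NP
    [5,6] "the" : (S\NP)\NP

[0,1] NP/N  lex  "heard"
[1,2] (NP\(NP/N))/NP  lex  "this"
[2,3] NP/S  lex  "no"
[3,4] S  lex  "idea"
[2,4] NP  >  k=3
[1,4] NP\(NP/N)  >  k=2
[0,4] NP  <  k=1
[4,5] NP  lex  "ate"
[5,6] (S\NP)\NP  lex  "the"
[4,6] S\NP  <  k=5
[0,6] S  <  k=4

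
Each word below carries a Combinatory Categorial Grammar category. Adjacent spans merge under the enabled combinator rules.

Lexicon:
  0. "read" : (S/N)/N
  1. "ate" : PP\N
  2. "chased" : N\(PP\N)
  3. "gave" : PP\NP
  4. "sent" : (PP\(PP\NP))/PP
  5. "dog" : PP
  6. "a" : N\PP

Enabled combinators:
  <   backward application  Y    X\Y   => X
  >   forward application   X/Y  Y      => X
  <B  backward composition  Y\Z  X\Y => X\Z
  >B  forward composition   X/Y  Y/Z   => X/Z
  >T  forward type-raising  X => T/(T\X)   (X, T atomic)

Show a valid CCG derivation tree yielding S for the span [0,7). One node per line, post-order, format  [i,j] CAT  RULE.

[0,1] (S/N)/N  lex  "read"
[1,2] PP\N  lex  "ate"
[2,3] N\(PP\N)  lex  "chased"
[1,3] N  <  k=2
[0,3] S/N  >  k=1
[3,4] PP\NP  lex  "gave"
[4,5] (PP\(PP\NP))/PP  lex  "sent"
[5,6] PP  lex  "dog"
[4,6] PP\(PP\NP)  >  k=5
[3,6] PP  <  k=4
[6,7] N\PP  lex  "a"
[3,7] N  <  k=6
[0,7] S  >  k=3

[0,7] S   >
  [0,3] S/N   >
    [0,1] "read" : (S/N)/N
    [1,3] N   <
      [1,2] "ate" : PP\N
      [2,3] "chased" : N\(PP\N)
  [3,7] N   <
    [3,6] PP   <
      [3,4] "gave" : PP\NP
      [4,6] PP\(PP\NP)   >
        [4,5] "sent" : (PP\(PP\NP))/PP
        [5,6] "dog" : PP
    [6,7] "a" : N\PP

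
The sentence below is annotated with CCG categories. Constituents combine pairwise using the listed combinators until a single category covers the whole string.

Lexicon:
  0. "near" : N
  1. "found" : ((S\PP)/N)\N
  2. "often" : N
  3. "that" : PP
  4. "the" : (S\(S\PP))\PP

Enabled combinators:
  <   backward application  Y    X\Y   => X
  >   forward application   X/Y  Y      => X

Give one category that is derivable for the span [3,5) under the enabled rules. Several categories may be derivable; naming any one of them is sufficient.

[0,5] S   <
  [0,3] S\PP   >
    [0,2] (S\PP)/N   <
      [0,1] "near" : N
      [1,2] "found" : ((S\PP)/N)\N
    [2,3] "often" : N
  [3,5] S\(S\PP)   <
    [3,4] "that" : PP
    [4,5] "the" : (S\(S\PP))\PP

S\(S\PP)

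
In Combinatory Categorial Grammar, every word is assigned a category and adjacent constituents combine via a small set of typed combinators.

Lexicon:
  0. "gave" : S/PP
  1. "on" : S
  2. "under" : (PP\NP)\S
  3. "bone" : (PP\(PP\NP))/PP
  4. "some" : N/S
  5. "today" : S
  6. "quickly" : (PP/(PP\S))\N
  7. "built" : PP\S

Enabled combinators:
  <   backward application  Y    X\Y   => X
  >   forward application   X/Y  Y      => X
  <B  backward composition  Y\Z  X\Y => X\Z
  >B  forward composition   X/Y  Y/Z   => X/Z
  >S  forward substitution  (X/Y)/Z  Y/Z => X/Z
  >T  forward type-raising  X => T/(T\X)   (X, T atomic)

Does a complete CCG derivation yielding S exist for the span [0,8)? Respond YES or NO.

YES

[0,8] S   >
  [0,1] "gave" : S/PP
  [1,8] PP   <
    [1,3] PP\NP   <
      [1,2] "on" : S
      [2,3] "under" : (PP\NP)\S
    [3,8] PP\(PP\NP)   >
      [3,4] "bone" : (PP\(PP\NP))/PP
      [4,8] PP   >
        [4,7] PP/(PP\S)   <
          [4,6] N   >
            [4,5] "some" : N/S
            [5,6] "today" : S
          [6,7] "quickly" : (PP/(PP\S))\N
        [7,8] "built" : PP\S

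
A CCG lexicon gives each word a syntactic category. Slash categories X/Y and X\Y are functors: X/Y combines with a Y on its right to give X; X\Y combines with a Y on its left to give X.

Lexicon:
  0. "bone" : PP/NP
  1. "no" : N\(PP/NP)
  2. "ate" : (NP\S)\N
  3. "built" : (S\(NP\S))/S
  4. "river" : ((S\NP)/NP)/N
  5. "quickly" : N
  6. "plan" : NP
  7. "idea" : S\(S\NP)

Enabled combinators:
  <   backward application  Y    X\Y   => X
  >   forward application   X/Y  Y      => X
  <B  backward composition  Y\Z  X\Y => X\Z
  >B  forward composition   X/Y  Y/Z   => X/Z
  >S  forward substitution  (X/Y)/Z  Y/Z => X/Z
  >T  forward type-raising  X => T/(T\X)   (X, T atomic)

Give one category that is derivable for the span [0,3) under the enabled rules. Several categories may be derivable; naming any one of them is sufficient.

[0,8] S   <
  [0,3] NP\S   <
    [0,2] N   <
      [0,1] "bone" : PP/NP
      [1,2] "no" : N\(PP/NP)
    [2,3] "ate" : (NP\S)\N
  [3,8] S\(NP\S)   >
    [3,4] "built" : (S\(NP\S))/S
    [4,8] S   <
      [4,7] S\NP   >
        [4,6] (S\NP)/NP   >
          [4,5] "river" : ((S\NP)/NP)/N
          [5,6] "quickly" : N
        [6,7] "plan" : NP
      [7,8] "idea" : S\(S\NP)

NP\S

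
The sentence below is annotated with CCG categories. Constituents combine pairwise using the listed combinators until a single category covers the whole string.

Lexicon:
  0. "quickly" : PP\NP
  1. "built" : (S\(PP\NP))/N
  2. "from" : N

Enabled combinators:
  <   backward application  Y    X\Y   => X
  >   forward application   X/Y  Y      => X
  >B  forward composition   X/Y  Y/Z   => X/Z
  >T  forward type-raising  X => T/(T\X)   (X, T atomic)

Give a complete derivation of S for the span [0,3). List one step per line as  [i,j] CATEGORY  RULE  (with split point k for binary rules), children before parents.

[0,3] S   <
  [0,1] "quickly" : PP\NP
  [1,3] S\(PP\NP)   >
    [1,2] "built" : (S\(PP\NP))/N
    [2,3] "from" : N

[0,1] PP\NP  lex  "quickly"
[1,2] (S\(PP\NP))/N  lex  "built"
[2,3] N  lex  "from"
[1,3] S\(PP\NP)  >  k=2
[0,3] S  <  k=1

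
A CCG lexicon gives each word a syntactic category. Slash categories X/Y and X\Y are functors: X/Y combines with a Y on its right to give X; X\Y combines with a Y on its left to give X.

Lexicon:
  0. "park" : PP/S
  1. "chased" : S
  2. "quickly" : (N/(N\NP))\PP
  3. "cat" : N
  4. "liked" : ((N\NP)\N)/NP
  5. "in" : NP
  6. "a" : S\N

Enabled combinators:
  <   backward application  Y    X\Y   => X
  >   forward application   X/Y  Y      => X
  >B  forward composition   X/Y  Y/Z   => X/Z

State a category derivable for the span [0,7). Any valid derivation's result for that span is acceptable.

S

[0,7] S   <
  [0,6] N   >
    [0,3] N/(N\NP)   <
      [0,2] PP   >
        [0,1] "park" : PP/S
        [1,2] "chased" : S
      [2,3] "quickly" : (N/(N\NP))\PP
    [3,6] N\NP   <
      [3,4] "cat" : N
      [4,6] (N\NP)\N   >
        [4,5] "liked" : ((N\NP)\N)/NP
        [5,6] "in" : NP
  [6,7] "a" : S\N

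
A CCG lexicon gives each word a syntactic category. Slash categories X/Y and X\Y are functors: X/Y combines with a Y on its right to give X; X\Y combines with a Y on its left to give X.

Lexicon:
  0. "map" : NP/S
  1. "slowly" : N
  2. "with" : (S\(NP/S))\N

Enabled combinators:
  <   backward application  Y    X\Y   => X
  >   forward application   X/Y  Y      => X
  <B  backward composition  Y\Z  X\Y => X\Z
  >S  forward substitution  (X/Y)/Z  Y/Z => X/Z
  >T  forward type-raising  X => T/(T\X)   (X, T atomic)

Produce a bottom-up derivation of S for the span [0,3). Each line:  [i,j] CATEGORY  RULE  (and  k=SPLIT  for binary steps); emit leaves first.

[0,1] NP/S  lex  "map"
[1,2] N  lex  "slowly"
[2,3] (S\(NP/S))\N  lex  "with"
[1,3] S\(NP/S)  <  k=2
[0,3] S  <  k=1

[0,3] S   <
  [0,1] "map" : NP/S
  [1,3] S\(NP/S)   <
    [1,2] "slowly" : N
    [2,3] "with" : (S\(NP/S))\N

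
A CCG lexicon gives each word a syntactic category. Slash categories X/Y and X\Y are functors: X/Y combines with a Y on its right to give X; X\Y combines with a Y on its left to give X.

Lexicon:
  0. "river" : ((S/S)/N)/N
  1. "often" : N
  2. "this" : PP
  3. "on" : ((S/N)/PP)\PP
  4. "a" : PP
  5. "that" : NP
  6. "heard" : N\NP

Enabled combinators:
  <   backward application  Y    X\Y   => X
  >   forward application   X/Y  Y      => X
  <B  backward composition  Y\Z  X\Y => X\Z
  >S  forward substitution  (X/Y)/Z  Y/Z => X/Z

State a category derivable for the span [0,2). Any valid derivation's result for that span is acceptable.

[0,7] S   >
  [0,5] S/N   >S
    [0,2] (S/S)/N   >
      [0,1] "river" : ((S/S)/N)/N
      [1,2] "often" : N
    [2,5] S/N   >
      [2,4] (S/N)/PP   <
        [2,3] "this" : PP
        [3,4] "on" : ((S/N)/PP)\PP
      [4,5] "a" : PP
  [5,7] N   <
    [5,6] "that" : NP
    [6,7] "heard" : N\NP

(S/S)/N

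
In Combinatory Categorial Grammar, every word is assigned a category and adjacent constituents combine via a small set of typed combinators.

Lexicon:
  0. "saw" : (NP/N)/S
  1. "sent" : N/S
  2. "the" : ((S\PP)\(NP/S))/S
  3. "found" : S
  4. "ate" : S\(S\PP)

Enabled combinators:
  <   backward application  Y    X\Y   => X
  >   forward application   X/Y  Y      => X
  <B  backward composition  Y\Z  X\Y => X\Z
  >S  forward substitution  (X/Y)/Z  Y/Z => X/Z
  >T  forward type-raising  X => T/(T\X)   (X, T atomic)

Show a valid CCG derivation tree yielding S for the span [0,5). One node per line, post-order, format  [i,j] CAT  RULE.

[0,1] (NP/N)/S  lex  "saw"
[1,2] N/S  lex  "sent"
[0,2] NP/S  >S  k=1
[2,3] ((S\PP)\(NP/S))/S  lex  "the"
[3,4] S  lex  "found"
[2,4] (S\PP)\(NP/S)  >  k=3
[0,4] S\PP  <  k=2
[4,5] S\(S\PP)  lex  "ate"
[0,5] S  <  k=4

[0,5] S   <
  [0,4] S\PP   <
    [0,2] NP/S   >S
      [0,1] "saw" : (NP/N)/S
      [1,2] "sent" : N/S
    [2,4] (S\PP)\(NP/S)   >
      [2,3] "the" : ((S\PP)\(NP/S))/S
      [3,4] "found" : S
  [4,5] "ate" : S\(S\PP)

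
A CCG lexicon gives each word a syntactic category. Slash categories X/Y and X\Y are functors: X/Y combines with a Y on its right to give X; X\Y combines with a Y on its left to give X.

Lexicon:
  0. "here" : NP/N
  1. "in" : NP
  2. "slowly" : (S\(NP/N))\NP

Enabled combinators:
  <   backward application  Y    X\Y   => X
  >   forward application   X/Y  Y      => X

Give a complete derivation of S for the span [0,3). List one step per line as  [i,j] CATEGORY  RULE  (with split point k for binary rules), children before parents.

[0,3] S   <
  [0,1] "here" : NP/N
  [1,3] S\(NP/N)   <
    [1,2] "in" : NP
    [2,3] "slowly" : (S\(NP/N))\NP

[0,1] NP/N  lex  "here"
[1,2] NP  lex  "in"
[2,3] (S\(NP/N))\NP  lex  "slowly"
[1,3] S\(NP/N)  <  k=2
[0,3] S  <  k=1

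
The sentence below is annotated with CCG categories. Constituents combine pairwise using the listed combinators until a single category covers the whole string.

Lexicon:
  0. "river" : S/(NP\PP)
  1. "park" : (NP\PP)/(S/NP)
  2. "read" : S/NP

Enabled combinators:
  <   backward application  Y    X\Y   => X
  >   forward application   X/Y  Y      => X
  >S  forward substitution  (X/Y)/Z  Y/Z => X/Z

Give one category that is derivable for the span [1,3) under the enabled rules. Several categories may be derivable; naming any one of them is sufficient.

[0,3] S   >
  [0,1] "river" : S/(NP\PP)
  [1,3] NP\PP   >
    [1,2] "park" : (NP\PP)/(S/NP)
    [2,3] "read" : S/NP

NP\PP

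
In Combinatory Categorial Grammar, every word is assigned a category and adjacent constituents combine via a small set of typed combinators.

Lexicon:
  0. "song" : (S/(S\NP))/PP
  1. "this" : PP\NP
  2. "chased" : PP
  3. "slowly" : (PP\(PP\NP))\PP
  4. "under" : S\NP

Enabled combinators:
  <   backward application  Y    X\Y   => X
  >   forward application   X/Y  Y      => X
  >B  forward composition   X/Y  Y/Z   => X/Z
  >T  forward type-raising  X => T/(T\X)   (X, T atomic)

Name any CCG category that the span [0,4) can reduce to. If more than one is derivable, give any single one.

S/(S\NP)

[0,5] S   >
  [0,4] S/(S\NP)   >
    [0,1] "song" : (S/(S\NP))/PP
    [1,4] PP   <
      [1,2] "this" : PP\NP
      [2,4] PP\(PP\NP)   <
        [2,3] "chased" : PP
        [3,4] "slowly" : (PP\(PP\NP))\PP
  [4,5] "under" : S\NP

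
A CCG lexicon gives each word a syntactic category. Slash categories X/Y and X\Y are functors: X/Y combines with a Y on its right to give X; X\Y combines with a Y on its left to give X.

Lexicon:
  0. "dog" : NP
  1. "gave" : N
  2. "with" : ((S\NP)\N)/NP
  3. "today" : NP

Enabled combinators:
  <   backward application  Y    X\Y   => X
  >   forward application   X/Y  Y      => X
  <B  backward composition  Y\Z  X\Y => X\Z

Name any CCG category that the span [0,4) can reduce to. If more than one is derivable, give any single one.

[0,4] S   <
  [0,1] "dog" : NP
  [1,4] S\NP   <
    [1,2] "gave" : N
    [2,4] (S\NP)\N   >
      [2,3] "with" : ((S\NP)\N)/NP
      [3,4] "today" : NP

S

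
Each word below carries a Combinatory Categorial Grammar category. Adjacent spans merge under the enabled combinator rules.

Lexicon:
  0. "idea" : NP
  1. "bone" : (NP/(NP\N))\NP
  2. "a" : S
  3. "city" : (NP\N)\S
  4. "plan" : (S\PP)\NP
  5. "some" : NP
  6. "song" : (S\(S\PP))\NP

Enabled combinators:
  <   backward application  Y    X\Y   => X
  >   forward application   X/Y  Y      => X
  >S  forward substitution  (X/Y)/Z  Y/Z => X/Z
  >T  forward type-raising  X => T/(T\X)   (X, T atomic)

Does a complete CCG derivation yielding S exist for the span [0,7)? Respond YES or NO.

YES

[0,7] S   <
  [0,5] S\PP   <
    [0,4] NP   >
      [0,2] NP/(NP\N)   <
        [0,1] "idea" : NP
        [1,2] "bone" : (NP/(NP\N))\NP
      [2,4] NP\N   <
        [2,3] "a" : S
        [3,4] "city" : (NP\N)\S
    [4,5] "plan" : (S\PP)\NP
  [5,7] S\(S\PP)   <
    [5,6] "some" : NP
    [6,7] "song" : (S\(S\PP))\NP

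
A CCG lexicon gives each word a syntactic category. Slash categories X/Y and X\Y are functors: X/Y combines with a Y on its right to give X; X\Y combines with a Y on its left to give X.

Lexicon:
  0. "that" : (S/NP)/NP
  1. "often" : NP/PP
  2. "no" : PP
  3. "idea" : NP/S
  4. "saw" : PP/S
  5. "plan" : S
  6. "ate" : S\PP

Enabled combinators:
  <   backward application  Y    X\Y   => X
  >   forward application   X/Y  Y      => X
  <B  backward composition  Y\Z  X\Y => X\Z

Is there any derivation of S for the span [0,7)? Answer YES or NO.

YES

[0,7] S   >
  [0,3] S/NP   >
    [0,1] "that" : (S/NP)/NP
    [1,3] NP   >
      [1,2] "often" : NP/PP
      [2,3] "no" : PP
  [3,7] NP   >
    [3,4] "idea" : NP/S
    [4,7] S   <
      [4,6] PP   >
        [4,5] "saw" : PP/S
        [5,6] "plan" : S
      [6,7] "ate" : S\PP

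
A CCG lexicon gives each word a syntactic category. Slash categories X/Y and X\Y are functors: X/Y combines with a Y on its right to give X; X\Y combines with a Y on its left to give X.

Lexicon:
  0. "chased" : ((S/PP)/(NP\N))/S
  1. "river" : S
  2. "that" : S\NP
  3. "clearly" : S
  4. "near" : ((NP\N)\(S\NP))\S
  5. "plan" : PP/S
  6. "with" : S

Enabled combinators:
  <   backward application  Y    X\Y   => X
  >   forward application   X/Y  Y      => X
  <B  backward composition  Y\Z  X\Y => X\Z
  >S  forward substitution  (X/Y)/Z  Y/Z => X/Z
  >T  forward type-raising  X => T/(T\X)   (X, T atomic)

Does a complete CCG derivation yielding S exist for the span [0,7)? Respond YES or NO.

[0,7] S   >
  [0,5] S/PP   >
    [0,2] (S/PP)/(NP\N)   >
      [0,1] "chased" : ((S/PP)/(NP\N))/S
      [1,2] "river" : S
    [2,5] NP\N   <
      [2,3] "that" : S\NP
      [3,5] (NP\N)\(S\NP)   <
        [3,4] "clearly" : S
        [4,5] "near" : ((NP\N)\(S\NP))\S
  [5,7] PP   >
    [5,6] "plan" : PP/S
    [6,7] "with" : S

YES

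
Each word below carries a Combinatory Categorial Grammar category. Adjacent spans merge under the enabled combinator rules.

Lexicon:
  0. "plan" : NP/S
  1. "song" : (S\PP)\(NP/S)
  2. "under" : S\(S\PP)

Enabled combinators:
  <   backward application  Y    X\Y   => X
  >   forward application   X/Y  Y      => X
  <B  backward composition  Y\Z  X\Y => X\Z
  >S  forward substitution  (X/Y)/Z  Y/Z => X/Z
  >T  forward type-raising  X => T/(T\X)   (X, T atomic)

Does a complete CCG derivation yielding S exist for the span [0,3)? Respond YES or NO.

[0,3] S   <
  [0,2] S\PP   <
    [0,1] "plan" : NP/S
    [1,2] "song" : (S\PP)\(NP/S)
  [2,3] "under" : S\(S\PP)

YES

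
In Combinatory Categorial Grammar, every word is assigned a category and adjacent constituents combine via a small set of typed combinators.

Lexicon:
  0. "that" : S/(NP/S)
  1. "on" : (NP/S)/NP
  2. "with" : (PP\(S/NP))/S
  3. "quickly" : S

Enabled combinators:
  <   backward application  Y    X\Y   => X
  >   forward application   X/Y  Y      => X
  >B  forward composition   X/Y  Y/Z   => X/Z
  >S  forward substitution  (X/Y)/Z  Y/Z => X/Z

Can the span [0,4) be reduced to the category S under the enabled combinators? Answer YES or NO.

S/(NP/S) (NP/S)/NP (PP\(S/NP))/S S
CKY chart[0,4] = {PP}; S ∉ chart

NO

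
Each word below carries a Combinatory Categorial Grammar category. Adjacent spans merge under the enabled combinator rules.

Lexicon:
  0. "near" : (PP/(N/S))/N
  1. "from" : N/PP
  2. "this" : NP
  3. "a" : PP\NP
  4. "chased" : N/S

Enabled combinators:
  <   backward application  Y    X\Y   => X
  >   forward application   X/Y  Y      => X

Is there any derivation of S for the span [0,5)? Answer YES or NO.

(PP/(N/S))/N N/PP NP PP\NP N/S
CKY chart[0,5] = {PP}; S ∉ chart

NO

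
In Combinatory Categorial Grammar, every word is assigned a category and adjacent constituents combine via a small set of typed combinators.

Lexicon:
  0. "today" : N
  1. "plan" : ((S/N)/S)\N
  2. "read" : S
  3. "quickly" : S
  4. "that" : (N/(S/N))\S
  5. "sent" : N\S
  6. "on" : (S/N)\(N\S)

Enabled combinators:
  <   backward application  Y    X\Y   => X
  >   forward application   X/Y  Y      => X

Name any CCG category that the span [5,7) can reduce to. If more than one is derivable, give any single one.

S/N

[0,7] S   >
  [0,3] S/N   >
    [0,2] (S/N)/S   <
      [0,1] "today" : N
      [1,2] "plan" : ((S/N)/S)\N
    [2,3] "read" : S
  [3,7] N   >
    [3,5] N/(S/N)   <
      [3,4] "quickly" : S
      [4,5] "that" : (N/(S/N))\S
    [5,7] S/N   <
      [5,6] "sent" : N\S
      [6,7] "on" : (S/N)\(N\S)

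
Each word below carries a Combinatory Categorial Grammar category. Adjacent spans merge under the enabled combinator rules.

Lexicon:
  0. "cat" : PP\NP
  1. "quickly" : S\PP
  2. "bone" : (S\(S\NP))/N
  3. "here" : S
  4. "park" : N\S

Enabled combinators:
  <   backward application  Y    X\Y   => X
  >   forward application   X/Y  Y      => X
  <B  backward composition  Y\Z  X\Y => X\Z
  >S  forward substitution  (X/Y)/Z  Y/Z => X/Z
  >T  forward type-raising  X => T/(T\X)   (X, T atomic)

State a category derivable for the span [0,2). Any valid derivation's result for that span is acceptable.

[0,5] S   <
  [0,2] S\NP   <B
    [0,1] "cat" : PP\NP
    [1,2] "quickly" : S\PP
  [2,5] S\(S\NP)   >
    [2,3] "bone" : (S\(S\NP))/N
    [3,5] N   <
      [3,4] "here" : S
      [4,5] "park" : N\S

S\NP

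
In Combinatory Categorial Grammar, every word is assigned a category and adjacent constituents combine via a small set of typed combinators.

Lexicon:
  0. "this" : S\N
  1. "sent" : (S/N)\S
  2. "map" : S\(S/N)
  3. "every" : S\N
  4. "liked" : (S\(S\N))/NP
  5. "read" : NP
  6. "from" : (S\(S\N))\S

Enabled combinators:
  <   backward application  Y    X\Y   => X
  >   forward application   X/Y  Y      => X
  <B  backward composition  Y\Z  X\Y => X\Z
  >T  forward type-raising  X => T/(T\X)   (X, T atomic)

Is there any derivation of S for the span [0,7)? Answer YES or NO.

[0,7] S   <
  [0,3] S\N   <B
    [0,1] "this" : S\N
    [1,3] S\S   <B
      [1,2] "sent" : (S/N)\S
      [2,3] "map" : S\(S/N)
  [3,7] S\(S\N)   <
    [3,6] S   <
      [3,4] "every" : S\N
      [4,6] S\(S\N)   >
        [4,5] "liked" : (S\(S\N))/NP
        [5,6] "read" : NP
    [6,7] "from" : (S\(S\N))\S

YES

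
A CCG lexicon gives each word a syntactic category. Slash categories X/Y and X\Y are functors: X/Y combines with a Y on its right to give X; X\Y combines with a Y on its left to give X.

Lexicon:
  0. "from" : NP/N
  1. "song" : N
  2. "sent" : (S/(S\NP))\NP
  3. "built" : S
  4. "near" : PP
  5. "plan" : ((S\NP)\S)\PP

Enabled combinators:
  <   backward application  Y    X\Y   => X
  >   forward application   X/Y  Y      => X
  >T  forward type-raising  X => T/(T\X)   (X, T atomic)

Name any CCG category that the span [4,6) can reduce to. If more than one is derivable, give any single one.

[0,6] S   >
  [0,3] S/(S\NP)   <
    [0,2] NP   >
      [0,1] "from" : NP/N
      [1,2] "song" : N
    [2,3] "sent" : (S/(S\NP))\NP
  [3,6] S\NP   <
    [3,4] "built" : S
    [4,6] (S\NP)\S   <
      [4,5] "near" : PP
      [5,6] "plan" : ((S\NP)\S)\PP

(S\NP)\S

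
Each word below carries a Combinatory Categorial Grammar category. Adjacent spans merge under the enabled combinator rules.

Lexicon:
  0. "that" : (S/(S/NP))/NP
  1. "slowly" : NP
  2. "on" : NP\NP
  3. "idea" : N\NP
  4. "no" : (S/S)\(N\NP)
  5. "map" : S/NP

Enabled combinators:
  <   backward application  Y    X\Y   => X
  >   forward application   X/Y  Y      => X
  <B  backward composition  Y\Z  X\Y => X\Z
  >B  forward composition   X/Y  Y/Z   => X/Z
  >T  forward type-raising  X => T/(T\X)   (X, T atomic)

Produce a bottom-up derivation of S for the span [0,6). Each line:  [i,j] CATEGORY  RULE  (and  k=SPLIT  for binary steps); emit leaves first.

[0,1] (S/(S/NP))/NP  lex  "that"
[1,2] NP  lex  "slowly"
[0,2] S/(S/NP)  >  k=1
[2,3] NP\NP  lex  "on"
[3,4] N\NP  lex  "idea"
[2,4] N\NP  <B  k=3
[4,5] (S/S)\(N\NP)  lex  "no"
[2,5] S/S  <  k=4
[5,6] S/NP  lex  "map"
[2,6] S/NP  >B  k=5
[0,6] S  >  k=2

[0,6] S   >
  [0,2] S/(S/NP)   >
    [0,1] "that" : (S/(S/NP))/NP
    [1,2] "slowly" : NP
  [2,6] S/NP   >B
    [2,5] S/S   <
      [2,4] N\NP   <B
        [2,3] "on" : NP\NP
        [3,4] "idea" : N\NP
      [4,5] "no" : (S/S)\(N\NP)
    [5,6] "map" : S/NP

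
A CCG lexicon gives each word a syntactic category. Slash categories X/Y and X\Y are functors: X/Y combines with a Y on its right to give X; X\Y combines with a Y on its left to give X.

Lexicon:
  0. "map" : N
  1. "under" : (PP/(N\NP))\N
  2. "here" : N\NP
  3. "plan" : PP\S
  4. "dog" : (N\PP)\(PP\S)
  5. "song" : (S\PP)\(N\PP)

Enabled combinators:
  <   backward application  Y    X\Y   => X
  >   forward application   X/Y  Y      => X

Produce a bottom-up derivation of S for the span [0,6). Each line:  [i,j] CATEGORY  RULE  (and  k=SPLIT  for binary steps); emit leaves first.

[0,6] S   <
  [0,3] PP   >
    [0,2] PP/(N\NP)   <
      [0,1] "map" : N
      [1,2] "under" : (PP/(N\NP))\N
    [2,3] "here" : N\NP
  [3,6] S\PP   <
    [3,5] N\PP   <
      [3,4] "plan" : PP\S
      [4,5] "dog" : (N\PP)\(PP\S)
    [5,6] "song" : (S\PP)\(N\PP)

[0,1] N  lex  "map"
[1,2] (PP/(N\NP))\N  lex  "under"
[0,2] PP/(N\NP)  <  k=1
[2,3] N\NP  lex  "here"
[0,3] PP  >  k=2
[3,4] PP\S  lex  "plan"
[4,5] (N\PP)\(PP\S)  lex  "dog"
[3,5] N\PP  <  k=4
[5,6] (S\PP)\(N\PP)  lex  "song"
[3,6] S\PP  <  k=5
[0,6] S  <  k=3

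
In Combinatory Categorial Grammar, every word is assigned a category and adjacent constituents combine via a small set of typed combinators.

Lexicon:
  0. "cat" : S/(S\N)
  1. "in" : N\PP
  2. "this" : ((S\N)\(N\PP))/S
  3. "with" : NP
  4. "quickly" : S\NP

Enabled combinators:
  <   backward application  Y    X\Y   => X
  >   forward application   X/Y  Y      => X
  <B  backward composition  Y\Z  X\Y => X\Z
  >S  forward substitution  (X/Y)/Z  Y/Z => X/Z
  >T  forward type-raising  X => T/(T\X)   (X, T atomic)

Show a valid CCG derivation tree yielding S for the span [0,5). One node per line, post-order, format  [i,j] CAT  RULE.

[0,5] S   >
  [0,1] "cat" : S/(S\N)
  [1,5] S\N   <
    [1,2] "in" : N\PP
    [2,5] (S\N)\(N\PP)   >
      [2,3] "this" : ((S\N)\(N\PP))/S
      [3,5] S   <
        [3,4] "with" : NP
        [4,5] "quickly" : S\NP

[0,1] S/(S\N)  lex  "cat"
[1,2] N\PP  lex  "in"
[2,3] ((S\N)\(N\PP))/S  lex  "this"
[3,4] NP  lex  "with"
[4,5] S\NP  lex  "quickly"
[3,5] S  <  k=4
[2,5] (S\N)\(N\PP)  >  k=3
[1,5] S\N  <  k=2
[0,5] S  >  k=1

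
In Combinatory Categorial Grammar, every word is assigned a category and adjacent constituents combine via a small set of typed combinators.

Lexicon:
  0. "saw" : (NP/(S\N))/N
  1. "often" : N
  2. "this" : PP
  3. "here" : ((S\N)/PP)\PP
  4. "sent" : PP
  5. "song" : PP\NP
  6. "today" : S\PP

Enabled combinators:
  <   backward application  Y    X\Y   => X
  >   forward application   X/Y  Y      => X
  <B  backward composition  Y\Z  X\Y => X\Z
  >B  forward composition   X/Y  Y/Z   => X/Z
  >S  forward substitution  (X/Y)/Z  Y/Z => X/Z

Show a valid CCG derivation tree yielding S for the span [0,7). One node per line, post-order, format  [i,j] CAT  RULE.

[0,1] (NP/(S\N))/N  lex  "saw"
[1,2] N  lex  "often"
[0,2] NP/(S\N)  >  k=1
[2,3] PP  lex  "this"
[3,4] ((S\N)/PP)\PP  lex  "here"
[2,4] (S\N)/PP  <  k=3
[4,5] PP  lex  "sent"
[2,5] S\N  >  k=4
[0,5] NP  >  k=2
[5,6] PP\NP  lex  "song"
[0,6] PP  <  k=5
[6,7] S\PP  lex  "today"
[0,7] S  <  k=6

[0,7] S   <
  [0,6] PP   <
    [0,5] NP   >
      [0,2] NP/(S\N)   >
        [0,1] "saw" : (NP/(S\N))/N
        [1,2] "often" : N
      [2,5] S\N   >
        [2,4] (S\N)/PP   <
          [2,3] "this" : PP
          [3,4] "here" : ((S\N)/PP)\PP
        [4,5] "sent" : PP
    [5,6] "song" : PP\NP
  [6,7] "today" : S\PP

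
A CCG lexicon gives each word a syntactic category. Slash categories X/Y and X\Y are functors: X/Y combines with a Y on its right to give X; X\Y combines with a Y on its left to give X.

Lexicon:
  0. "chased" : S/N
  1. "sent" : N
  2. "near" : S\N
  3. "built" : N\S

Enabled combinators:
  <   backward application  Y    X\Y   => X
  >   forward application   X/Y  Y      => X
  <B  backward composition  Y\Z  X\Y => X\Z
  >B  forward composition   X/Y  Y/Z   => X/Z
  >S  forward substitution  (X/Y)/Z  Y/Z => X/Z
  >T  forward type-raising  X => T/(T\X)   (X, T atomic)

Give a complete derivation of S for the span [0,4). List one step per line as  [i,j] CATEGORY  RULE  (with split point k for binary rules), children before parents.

[0,1] S/N  lex  "chased"
[1,2] N  lex  "sent"
[1,2] S/(S\N)  >T
[2,3] S\N  lex  "near"
[1,3] S  >  k=2
[3,4] N\S  lex  "built"
[1,4] N  <  k=3
[0,4] S  >  k=1

[0,4] S   >
  [0,1] "chased" : S/N
  [1,4] N   <
    [1,3] S   >
      [1,2] S/(S\N)   >T
        [1,2] "sent" : N
      [2,3] "near" : S\N
    [3,4] "built" : N\S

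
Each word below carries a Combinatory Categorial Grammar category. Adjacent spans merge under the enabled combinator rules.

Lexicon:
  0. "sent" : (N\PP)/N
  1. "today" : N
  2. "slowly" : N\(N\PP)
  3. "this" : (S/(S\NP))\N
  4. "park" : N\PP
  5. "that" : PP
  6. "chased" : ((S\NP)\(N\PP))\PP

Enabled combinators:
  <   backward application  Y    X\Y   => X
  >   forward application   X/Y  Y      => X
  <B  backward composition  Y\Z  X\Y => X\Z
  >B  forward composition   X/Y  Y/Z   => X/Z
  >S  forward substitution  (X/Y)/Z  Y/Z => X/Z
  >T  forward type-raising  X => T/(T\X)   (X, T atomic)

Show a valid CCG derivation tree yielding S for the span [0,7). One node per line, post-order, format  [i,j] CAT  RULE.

[0,1] (N\PP)/N  lex  "sent"
[1,2] N  lex  "today"
[0,2] N\PP  >  k=1
[2,3] N\(N\PP)  lex  "slowly"
[0,3] N  <  k=2
[3,4] (S/(S\NP))\N  lex  "this"
[0,4] S/(S\NP)  <  k=3
[4,5] N\PP  lex  "park"
[5,6] PP  lex  "that"
[6,7] ((S\NP)\(N\PP))\PP  lex  "chased"
[5,7] (S\NP)\(N\PP)  <  k=6
[4,7] S\NP  <  k=5
[0,7] S  >  k=4

[0,7] S   >
  [0,4] S/(S\NP)   <
    [0,3] N   <
      [0,2] N\PP   >
        [0,1] "sent" : (N\PP)/N
        [1,2] "today" : N
      [2,3] "slowly" : N\(N\PP)
    [3,4] "this" : (S/(S\NP))\N
  [4,7] S\NP   <
    [4,5] "park" : N\PP
    [5,7] (S\NP)\(N\PP)   <
      [5,6] "that" : PP
      [6,7] "chased" : ((S\NP)\(N\PP))\PP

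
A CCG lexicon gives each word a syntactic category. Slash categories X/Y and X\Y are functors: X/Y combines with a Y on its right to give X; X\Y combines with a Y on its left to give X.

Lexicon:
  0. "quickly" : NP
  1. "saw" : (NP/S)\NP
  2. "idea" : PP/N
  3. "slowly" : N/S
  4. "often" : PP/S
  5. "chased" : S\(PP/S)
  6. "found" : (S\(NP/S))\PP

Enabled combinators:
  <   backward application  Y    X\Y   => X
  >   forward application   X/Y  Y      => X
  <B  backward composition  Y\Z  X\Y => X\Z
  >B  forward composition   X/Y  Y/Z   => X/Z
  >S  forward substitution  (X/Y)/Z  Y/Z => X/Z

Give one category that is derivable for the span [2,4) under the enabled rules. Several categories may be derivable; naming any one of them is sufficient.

[0,7] S   <
  [0,2] NP/S   <
    [0,1] "quickly" : NP
    [1,2] "saw" : (NP/S)\NP
  [2,7] S\(NP/S)   <
    [2,6] PP   >
      [2,4] PP/S   >B
        [2,3] "idea" : PP/N
        [3,4] "slowly" : N/S
      [4,6] S   <
        [4,5] "often" : PP/S
        [5,6] "chased" : S\(PP/S)
    [6,7] "found" : (S\(NP/S))\PP

PP/S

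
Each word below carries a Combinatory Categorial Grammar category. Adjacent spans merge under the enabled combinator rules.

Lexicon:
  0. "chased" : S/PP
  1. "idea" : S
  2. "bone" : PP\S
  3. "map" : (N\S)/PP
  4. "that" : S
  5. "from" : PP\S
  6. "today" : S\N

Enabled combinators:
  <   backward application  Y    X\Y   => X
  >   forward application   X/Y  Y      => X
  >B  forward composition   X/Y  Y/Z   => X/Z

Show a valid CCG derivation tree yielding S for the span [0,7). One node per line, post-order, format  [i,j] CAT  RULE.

[0,1] S/PP  lex  "chased"
[1,2] S  lex  "idea"
[2,3] PP\S  lex  "bone"
[1,3] PP  <  k=2
[0,3] S  >  k=1
[3,4] (N\S)/PP  lex  "map"
[4,5] S  lex  "that"
[5,6] PP\S  lex  "from"
[4,6] PP  <  k=5
[3,6] N\S  >  k=4
[0,6] N  <  k=3
[6,7] S\N  lex  "today"
[0,7] S  <  k=6

[0,7] S   <
  [0,6] N   <
    [0,3] S   >
      [0,1] "chased" : S/PP
      [1,3] PP   <
        [1,2] "idea" : S
        [2,3] "bone" : PP\S
    [3,6] N\S   >
      [3,4] "map" : (N\S)/PP
      [4,6] PP   <
        [4,5] "that" : S
        [5,6] "from" : PP\S
  [6,7] "today" : S\N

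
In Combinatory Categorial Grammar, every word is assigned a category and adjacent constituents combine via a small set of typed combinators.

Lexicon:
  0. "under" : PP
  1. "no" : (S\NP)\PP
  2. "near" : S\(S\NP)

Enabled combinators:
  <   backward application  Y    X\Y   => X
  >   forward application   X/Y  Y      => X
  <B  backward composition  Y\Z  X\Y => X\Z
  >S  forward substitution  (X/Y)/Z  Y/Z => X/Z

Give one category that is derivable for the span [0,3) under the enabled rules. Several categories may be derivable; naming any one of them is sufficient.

[0,3] S   <
  [0,1] "under" : PP
  [1,3] S\PP   <B
    [1,2] "no" : (S\NP)\PP
    [2,3] "near" : S\(S\NP)

S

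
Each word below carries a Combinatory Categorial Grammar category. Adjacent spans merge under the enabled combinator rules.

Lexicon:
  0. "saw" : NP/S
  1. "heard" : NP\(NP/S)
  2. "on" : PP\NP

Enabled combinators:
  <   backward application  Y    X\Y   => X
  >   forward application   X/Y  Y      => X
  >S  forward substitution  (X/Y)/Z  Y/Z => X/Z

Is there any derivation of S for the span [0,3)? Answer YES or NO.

NP/S NP\(NP/S) PP\NP
CKY chart[0,3] = {PP}; S ∉ chart

NO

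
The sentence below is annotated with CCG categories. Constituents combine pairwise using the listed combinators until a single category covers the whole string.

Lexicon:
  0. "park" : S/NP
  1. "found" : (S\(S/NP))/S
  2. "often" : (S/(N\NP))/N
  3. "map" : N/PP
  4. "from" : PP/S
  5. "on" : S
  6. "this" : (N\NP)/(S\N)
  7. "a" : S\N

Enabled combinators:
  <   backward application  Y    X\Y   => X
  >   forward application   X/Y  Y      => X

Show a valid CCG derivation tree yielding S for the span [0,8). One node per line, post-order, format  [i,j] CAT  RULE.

[0,8] S   <
  [0,1] "park" : S/NP
  [1,8] S\(S/NP)   >
    [1,2] "found" : (S\(S/NP))/S
    [2,8] S   >
      [2,6] S/(N\NP)   >
        [2,3] "often" : (S/(N\NP))/N
        [3,6] N   >
          [3,4] "map" : N/PP
          [4,6] PP   >
            [4,5] "from" : PP/S
            [5,6] "on" : S
      [6,8] N\NP   >
        [6,7] "this" : (N\NP)/(S\N)
        [7,8] "a" : S\N

[0,1] S/NP  lex  "park"
[1,2] (S\(S/NP))/S  lex  "found"
[2,3] (S/(N\NP))/N  lex  "often"
[3,4] N/PP  lex  "map"
[4,5] PP/S  lex  "from"
[5,6] S  lex  "on"
[4,6] PP  >  k=5
[3,6] N  >  k=4
[2,6] S/(N\NP)  >  k=3
[6,7] (N\NP)/(S\N)  lex  "this"
[7,8] S\N  lex  "a"
[6,8] N\NP  >  k=7
[2,8] S  >  k=6
[1,8] S\(S/NP)  >  k=2
[0,8] S  <  k=1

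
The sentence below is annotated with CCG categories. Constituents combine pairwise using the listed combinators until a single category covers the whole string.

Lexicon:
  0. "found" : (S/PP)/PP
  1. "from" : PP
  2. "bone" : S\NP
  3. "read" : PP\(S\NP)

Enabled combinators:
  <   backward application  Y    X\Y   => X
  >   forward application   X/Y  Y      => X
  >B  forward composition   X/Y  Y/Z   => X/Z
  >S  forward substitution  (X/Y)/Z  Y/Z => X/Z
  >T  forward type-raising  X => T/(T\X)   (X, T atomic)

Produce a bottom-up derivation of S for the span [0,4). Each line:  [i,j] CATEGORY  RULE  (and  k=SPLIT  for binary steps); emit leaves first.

[0,1] (S/PP)/PP  lex  "found"
[1,2] PP  lex  "from"
[0,2] S/PP  >  k=1
[2,3] S\NP  lex  "bone"
[3,4] PP\(S\NP)  lex  "read"
[2,4] PP  <  k=3
[0,4] S  >  k=2

[0,4] S   >
  [0,2] S/PP   >
    [0,1] "found" : (S/PP)/PP
    [1,2] "from" : PP
  [2,4] PP   <
    [2,3] "bone" : S\NP
    [3,4] "read" : PP\(S\NP)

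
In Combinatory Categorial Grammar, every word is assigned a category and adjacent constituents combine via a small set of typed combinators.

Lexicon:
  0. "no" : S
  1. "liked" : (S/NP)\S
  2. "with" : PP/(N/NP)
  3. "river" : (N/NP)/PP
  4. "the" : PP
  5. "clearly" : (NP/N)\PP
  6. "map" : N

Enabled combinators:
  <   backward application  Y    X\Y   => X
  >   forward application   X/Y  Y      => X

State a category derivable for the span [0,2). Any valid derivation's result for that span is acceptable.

S/NP

[0,7] S   >
  [0,2] S/NP   <
    [0,1] "no" : S
    [1,2] "liked" : (S/NP)\S
  [2,7] NP   >
    [2,6] NP/N   <
      [2,5] PP   >
        [2,3] "with" : PP/(N/NP)
        [3,5] N/NP   >
          [3,4] "river" : (N/NP)/PP
          [4,5] "the" : PP
      [5,6] "clearly" : (NP/N)\PP
    [6,7] "map" : N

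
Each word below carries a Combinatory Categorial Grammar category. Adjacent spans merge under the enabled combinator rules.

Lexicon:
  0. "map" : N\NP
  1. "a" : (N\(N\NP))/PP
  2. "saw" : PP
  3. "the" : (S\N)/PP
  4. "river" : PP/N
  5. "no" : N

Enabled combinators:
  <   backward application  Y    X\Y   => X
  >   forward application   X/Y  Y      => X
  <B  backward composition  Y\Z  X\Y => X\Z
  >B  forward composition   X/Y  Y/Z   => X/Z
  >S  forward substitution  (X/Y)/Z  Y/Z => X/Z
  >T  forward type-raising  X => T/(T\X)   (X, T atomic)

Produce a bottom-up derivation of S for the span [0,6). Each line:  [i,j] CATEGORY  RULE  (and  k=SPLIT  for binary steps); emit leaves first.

[0,1] N\NP  lex  "map"
[1,2] (N\(N\NP))/PP  lex  "a"
[2,3] PP  lex  "saw"
[1,3] N\(N\NP)  >  k=2
[0,3] N  <  k=1
[3,4] (S\N)/PP  lex  "the"
[4,5] PP/N  lex  "river"
[5,6] N  lex  "no"
[4,6] PP  >  k=5
[3,6] S\N  >  k=4
[0,6] S  <  k=3

[0,6] S   <
  [0,3] N   <
    [0,1] "map" : N\NP
    [1,3] N\(N\NP)   >
      [1,2] "a" : (N\(N\NP))/PP
      [2,3] "saw" : PP
  [3,6] S\N   >
    [3,4] "the" : (S\N)/PP
    [4,6] PP   >
      [4,5] "river" : PP/N
      [5,6] "no" : N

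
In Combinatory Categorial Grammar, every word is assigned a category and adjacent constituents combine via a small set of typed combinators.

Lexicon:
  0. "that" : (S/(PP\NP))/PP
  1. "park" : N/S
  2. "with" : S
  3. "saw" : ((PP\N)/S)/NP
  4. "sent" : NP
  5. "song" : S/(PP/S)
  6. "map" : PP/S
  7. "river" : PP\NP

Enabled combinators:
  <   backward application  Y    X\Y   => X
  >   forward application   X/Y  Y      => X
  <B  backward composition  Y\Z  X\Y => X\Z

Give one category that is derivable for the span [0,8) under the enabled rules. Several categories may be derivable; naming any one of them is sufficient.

[0,8] S   >
  [0,7] S/(PP\NP)   >
    [0,1] "that" : (S/(PP\NP))/PP
    [1,7] PP   <
      [1,3] N   >
        [1,2] "park" : N/S
        [2,3] "with" : S
      [3,7] PP\N   >
        [3,5] (PP\N)/S   >
          [3,4] "saw" : ((PP\N)/S)/NP
          [4,5] "sent" : NP
        [5,7] S   >
          [5,6] "song" : S/(PP/S)
          [6,7] "map" : PP/S
  [7,8] "river" : PP\NP

S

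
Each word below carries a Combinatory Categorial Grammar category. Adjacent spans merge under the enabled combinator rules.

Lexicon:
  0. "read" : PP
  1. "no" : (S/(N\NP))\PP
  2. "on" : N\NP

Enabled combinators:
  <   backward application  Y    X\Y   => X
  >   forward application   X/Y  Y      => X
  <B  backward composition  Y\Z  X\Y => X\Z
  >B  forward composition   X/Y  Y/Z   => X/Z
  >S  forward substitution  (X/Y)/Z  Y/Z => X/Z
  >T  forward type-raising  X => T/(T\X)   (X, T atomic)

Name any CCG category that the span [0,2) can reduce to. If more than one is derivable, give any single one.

[0,3] S   >
  [0,2] S/(N\NP)   <
    [0,1] "read" : PP
    [1,2] "no" : (S/(N\NP))\PP
  [2,3] "on" : N\NP

S/(N\NP)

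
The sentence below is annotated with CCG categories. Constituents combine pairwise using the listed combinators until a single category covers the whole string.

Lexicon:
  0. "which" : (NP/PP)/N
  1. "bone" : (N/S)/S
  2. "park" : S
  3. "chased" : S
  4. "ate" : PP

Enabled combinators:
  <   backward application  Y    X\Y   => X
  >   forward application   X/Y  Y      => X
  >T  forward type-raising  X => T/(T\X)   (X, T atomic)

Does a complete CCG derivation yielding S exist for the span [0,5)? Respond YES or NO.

(NP/PP)/N (N/S)/S S S PP
CKY chart[0,5] = {N/(N\NP), NP, NP/(NP\NP), PP/(PP\NP), S/(S\NP)}; S ∉ chart

NO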